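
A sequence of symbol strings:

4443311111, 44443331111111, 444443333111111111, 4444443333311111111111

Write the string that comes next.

44444443333331111111111111

Reading off run lengths: 4 runs 3, 4, 5, 6; 3 runs 2, 3, 4, 5; 1 runs 5, 7, 9, 11 — each is linear in n, where the shown terms are n = 2, 3, 4, 5.
At n = 6 the blocks have lengths 7, 6, 13.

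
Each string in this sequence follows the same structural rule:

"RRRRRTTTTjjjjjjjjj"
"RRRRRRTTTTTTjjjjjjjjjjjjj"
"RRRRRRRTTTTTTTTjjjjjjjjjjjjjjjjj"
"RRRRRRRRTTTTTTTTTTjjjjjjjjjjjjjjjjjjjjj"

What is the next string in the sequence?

RRRRRRRRRTTTTTTTTTTTTjjjjjjjjjjjjjjjjjjjjjjjjj

Each string has the form R^{n+3} T^{2n} j^{4n+1}, where the shown terms are n = 2, 3, 4, 5.
At n = 6 the blocks have lengths 9, 12, 25.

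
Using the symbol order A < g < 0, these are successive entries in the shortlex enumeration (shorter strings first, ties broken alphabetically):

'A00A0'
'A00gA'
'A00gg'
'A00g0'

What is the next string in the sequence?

A000A

Treat A00g0 as a base-3 numeral over the given alphabet and add one, carrying through any trailing 0's.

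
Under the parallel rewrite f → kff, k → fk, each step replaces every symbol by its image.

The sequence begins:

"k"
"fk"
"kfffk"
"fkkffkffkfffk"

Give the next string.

Rewriting the 13 symbols of fkkffkffkfffk one by one yields kff fk fk kff kff fk kff kff fk kff kff kff fk; concatenated:

kfffkfkkffkfffkkffkfffkkffkffkfffk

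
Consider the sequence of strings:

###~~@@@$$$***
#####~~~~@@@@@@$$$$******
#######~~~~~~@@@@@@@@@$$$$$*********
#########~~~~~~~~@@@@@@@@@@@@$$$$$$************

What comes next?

Each string has the form #^{2n+1} ~^{2n} @^{3n} $^{n+2} *^{3n} (n = 1, 2, …).
Setting n = 5 gives 11, 10, 15, 7, 15 characters in each block.

###########~~~~~~~~~~@@@@@@@@@@@@@@@$$$$$$$***************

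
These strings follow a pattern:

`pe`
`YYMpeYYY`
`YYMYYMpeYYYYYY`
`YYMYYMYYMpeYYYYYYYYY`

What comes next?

Every step adds YYM to the front and YYY to the end of the previous string.
Applying this once more to YYMYYMYYMpeYYYYYYYYY:

YYMYYMYYMYYMpeYYYYYYYYYYYY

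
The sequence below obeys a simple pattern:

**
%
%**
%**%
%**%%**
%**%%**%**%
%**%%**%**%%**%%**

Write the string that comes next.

%**%%**%**%%**%%**%**%%**%**%

From term 3 onward, concatenate the last term with the second-to-last: %·** = %**, %**·% = %**%, …
So term 8 is %**%%**%**%%**%%**·%**%%**%**%.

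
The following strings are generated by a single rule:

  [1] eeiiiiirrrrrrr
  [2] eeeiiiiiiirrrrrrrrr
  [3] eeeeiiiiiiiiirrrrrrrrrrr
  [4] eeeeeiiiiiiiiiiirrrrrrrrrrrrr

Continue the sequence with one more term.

Reading off run lengths: e runs 2, 3, 4, 5; i runs 5, 7, 9, 11; r runs 7, 9, 11, 13 — each is linear in n, where the shown terms are n = 2, 3, 4, 5.
For the next term, n = 6, so the run lengths are 6, 13, 15.

eeeeeeiiiiiiiiiiiiirrrrrrrrrrrrrrr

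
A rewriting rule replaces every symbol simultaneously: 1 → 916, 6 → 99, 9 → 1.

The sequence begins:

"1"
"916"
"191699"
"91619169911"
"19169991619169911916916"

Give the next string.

Applying the rule to each of the 23 symbols of 19169991619169911916916 gives the pieces 916 1 916 99 1 1 1 916 99 916 1 916 99 1 1 916 916 1 916 99 1 916 99, which concatenate to the answer.

9161916991119169991619169911916916191699191699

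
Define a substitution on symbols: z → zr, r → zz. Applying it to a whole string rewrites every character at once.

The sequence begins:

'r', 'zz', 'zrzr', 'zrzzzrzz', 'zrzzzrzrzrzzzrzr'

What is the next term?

zrzzzrzrzrzzzrzzzrzzzrzrzrzzzrzz

φ(zrzzzrzrzrzzzrzr) expands symbol-by-symbol to zr zz zr zr zr zz zr zz zr zz zr zr zr zz zr zz; joining the 16 pieces gives the next term.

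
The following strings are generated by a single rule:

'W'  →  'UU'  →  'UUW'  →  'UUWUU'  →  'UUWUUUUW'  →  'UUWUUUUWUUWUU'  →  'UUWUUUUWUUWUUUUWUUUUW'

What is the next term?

UUWUUUUWUUWUUUUWUUUUWUUWUUUUWUUWUU

From term 3 onward, concatenate the last term with the second-to-last: UU·W = UUW, UUW·UU = UUWUU, …
Continuing: UUWUUUUWUUWUUUUWUUUUW · UUWUUUUWUUWUU gives term 8.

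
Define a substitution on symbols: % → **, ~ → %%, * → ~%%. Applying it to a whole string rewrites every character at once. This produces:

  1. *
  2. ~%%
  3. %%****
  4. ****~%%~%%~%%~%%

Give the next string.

Rewriting the 16 symbols of ****~%%~%%~%%~%% one by one yields ~%% ~%% ~%% ~%% %% ** ** %% ** ** %% ** ** %% ** **; concatenated:

~%%~%%~%%~%%%%****%%****%%****%%****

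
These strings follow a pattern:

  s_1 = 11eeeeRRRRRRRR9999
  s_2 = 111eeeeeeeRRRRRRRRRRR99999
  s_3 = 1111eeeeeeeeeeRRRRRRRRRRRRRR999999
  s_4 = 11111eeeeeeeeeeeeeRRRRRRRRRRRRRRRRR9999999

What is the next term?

Each string has the form 1^{n} e^{3n-2} R^{3n+2} 9^{n+2}, where the shown terms are n = 2, 3, 4, 5.
Setting n = 6 gives 6, 16, 20, 8 characters in each block.

111111eeeeeeeeeeeeeeeeRRRRRRRRRRRRRRRRRRRR99999999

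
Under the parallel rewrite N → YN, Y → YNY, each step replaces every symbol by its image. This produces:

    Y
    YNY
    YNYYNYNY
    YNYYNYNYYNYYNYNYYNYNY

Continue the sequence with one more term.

Replace each of the 21 characters of YNYYNYNYYNYYNYNYYNYNY in place — YNY YN YNY YNY YN YNY YN YNY YNY YN YNY YNY YN YNY YN YNY YNY YN YNY YN YNY — and concatenate.

YNYYNYNYYNYYNYNYYNYNYYNYYNYNYYNYYNYNYYNYNYYNYYNYNYYNYNY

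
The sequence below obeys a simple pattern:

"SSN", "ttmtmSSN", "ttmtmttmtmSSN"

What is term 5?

ttmtmttmtmttmtmttmtmSSN

The strings grow by a fixed prefix ttmtm each time.
From ttmtmttmtmSSN, 2 further steps: ttmtmttmtmSSN → ttmtmttmtmttmtmSSN → (answer).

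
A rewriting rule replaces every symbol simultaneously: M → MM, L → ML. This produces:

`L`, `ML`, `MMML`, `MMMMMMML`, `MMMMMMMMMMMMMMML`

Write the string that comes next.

Replace each of the 16 characters of MMMMMMMMMMMMMMML in place — MM MM MM MM MM MM MM MM MM MM MM MM MM MM MM ML — and concatenate.

MMMMMMMMMMMMMMMMMMMMMMMMMMMMMMML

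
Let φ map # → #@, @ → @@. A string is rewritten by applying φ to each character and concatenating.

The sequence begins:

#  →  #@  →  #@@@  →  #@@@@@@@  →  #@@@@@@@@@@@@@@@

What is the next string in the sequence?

Rewriting the 16 symbols of #@@@@@@@@@@@@@@@ one by one yields #@ @@ @@ @@ @@ @@ @@ @@ @@ @@ @@ @@ @@ @@ @@ @@; concatenated:

#@@@@@@@@@@@@@@@@@@@@@@@@@@@@@@@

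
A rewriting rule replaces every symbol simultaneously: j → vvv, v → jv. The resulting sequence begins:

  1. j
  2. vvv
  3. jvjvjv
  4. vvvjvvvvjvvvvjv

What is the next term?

φ(vvvjvvvvjvvvvjv) expands symbol-by-symbol to jv jv jv vvv jv jv jv jv vvv jv jv jv jv vvv jv; joining the 15 pieces gives the next term.

jvjvjvvvvjvjvjvjvvvvjvjvjvjvvvvjv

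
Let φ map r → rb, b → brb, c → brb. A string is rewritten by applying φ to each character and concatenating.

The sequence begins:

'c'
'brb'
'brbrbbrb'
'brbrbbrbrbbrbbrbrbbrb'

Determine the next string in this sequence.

Applying the rule to each of the 21 symbols of brbrbbrbrbbrbbrbrbbrb gives the pieces brb rb brb rb brb brb rb brb rb brb brb rb brb brb rb brb rb brb brb rb brb, which concatenate to the answer.

brbrbbrbrbbrbbrbrbbrbrbbrbbrbrbbrbbrbrbbrbrbbrbbrbrbbrb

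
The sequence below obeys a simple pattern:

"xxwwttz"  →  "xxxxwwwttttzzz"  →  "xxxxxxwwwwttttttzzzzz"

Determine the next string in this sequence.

The n-th term is 2n x's then n+1 w's then 2n t's then 2n-1 z's (n = 1, 2, …).
Setting n = 4 gives 8, 5, 8, 7 characters in each block.

xxxxxxxxwwwwwttttttttzzzzzzz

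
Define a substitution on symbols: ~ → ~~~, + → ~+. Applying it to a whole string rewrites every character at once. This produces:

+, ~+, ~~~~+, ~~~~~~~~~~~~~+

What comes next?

Rewriting the 14 symbols of ~~~~~~~~~~~~~+ one by one yields ~~~ ~~~ ~~~ ~~~ ~~~ ~~~ ~~~ ~~~ ~~~ ~~~ ~~~ ~~~ ~~~ ~+; concatenated:

~~~~~~~~~~~~~~~~~~~~~~~~~~~~~~~~~~~~~~~~+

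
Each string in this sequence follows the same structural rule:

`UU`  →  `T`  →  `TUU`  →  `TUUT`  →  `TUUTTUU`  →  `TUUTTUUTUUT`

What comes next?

TUUTTUUTUUTTUUTTUU

Each term (from the third on) is the previous term followed by the one before it: term 3 = T·UU = TUU.
The next term joins TUUTTUUTUUT and TUUTTUU.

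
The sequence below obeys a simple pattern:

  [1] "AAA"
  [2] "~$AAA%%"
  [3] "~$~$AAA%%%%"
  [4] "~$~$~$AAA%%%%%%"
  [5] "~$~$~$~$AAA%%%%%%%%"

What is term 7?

~$~$~$~$~$~$AAA%%%%%%%%%%%%

s(k+1) = ~$·s(k)·%%, so each term gains ~$ as a prefix and %% as a suffix.
From ~$~$~$~$AAA%%%%%%%%, 2 further steps: ~$~$~$~$AAA%%%%%%%% → ~$~$~$~$~$AAA%%%%%%%%%% → (answer).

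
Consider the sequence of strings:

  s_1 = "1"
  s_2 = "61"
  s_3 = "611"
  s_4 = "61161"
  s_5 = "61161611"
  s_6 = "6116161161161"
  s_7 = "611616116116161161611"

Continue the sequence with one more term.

Each term (from the third on) is the previous term followed by the one before it: term 3 = 61·1 = 611.
So term 8 is 611616116116161161611·6116161161161.

6116161161161611616116116161161161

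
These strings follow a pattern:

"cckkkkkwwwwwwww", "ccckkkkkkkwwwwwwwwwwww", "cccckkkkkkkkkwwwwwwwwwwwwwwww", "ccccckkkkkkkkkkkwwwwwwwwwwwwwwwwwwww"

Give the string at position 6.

Reading off run lengths: c runs 2, 3, 4, 5; k runs 5, 7, 9, 11; w runs 8, 12, 16, 20 — each is linear in n, where the shown terms are n = 2, 3, 4, 5.
For term 6, n = 7, so the run lengths are 7, 15, 28.

ccccccckkkkkkkkkkkkkkkwwwwwwwwwwwwwwwwwwwwwwwwwwww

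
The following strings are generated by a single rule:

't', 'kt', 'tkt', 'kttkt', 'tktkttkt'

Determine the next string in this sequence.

This is a Fibonacci-style word recurrence s(k) = s(k−2)·s(k−1): e.g. t·kt = tkt.
So term 6 is kttkt·tktkttkt.

kttkttktkttkt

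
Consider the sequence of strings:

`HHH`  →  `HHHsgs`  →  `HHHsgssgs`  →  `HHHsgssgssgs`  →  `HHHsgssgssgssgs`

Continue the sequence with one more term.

The strings grow by a fixed suffix sgs each time.
Applying this once more to HHHsgssgssgssgs:

HHHsgssgssgssgssgs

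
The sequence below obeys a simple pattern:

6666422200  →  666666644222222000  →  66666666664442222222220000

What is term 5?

The n-th term is 3n+1 6's then n 4's then 3n 2's then n+1 0's (n = 1, 2, …).
Setting n = 5 gives 16, 5, 15, 6 characters in each block.

666666666666666644444222222222222222000000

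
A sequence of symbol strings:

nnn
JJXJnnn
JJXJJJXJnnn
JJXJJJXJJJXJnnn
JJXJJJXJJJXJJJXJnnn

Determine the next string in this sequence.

The strings grow by a fixed prefix JJXJ each time.
So the next term is JJXJ·JJXJJJXJJJXJJJXJnnn.

JJXJJJXJJJXJJJXJJJXJnnn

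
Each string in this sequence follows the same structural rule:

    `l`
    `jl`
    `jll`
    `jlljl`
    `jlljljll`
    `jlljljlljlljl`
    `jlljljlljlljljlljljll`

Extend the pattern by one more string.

jlljljlljlljljlljljlljlljljlljlljl

From term 3 onward, concatenate the last term with the second-to-last: jl·l = jll, jll·jl = jlljl, …
Continuing: jlljljlljlljljlljljll · jlljljlljlljl gives term 8.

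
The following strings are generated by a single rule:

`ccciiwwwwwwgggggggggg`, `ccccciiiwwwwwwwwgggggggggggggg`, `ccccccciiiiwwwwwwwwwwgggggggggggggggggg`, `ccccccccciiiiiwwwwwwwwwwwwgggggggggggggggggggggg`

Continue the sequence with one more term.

ccccccccccciiiiiiwwwwwwwwwwwwwwgggggggggggggggggggggggggg

Reading off run lengths: c runs 3, 5, 7, 9; i runs 2, 3, 4, 5; w runs 6, 8, 10, 12; g runs 10, 14, 18, 22 — each is linear in n, where the shown terms are n = 2, 3, 4, 5.
At n = 6 the blocks have lengths 11, 6, 14, 26.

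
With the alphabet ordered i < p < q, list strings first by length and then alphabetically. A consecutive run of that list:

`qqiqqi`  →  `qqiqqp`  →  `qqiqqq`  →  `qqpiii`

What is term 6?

qqpiiq

Stepping forward 2 times from qqpiii: qqpiii → qqpiip, then the target.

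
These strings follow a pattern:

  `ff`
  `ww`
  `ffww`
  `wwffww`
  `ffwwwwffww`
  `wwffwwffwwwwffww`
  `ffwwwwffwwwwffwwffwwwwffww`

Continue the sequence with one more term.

wwffwwffwwwwffwwffwwwwffwwwwffwwffwwwwffww

From term 3 onward, concatenate the second-to-last term with the last: ff·ww = ffww, ww·ffww = wwffww, …
The next term joins wwffwwffwwwwffww and ffwwwwffwwwwffwwffwwwwffww.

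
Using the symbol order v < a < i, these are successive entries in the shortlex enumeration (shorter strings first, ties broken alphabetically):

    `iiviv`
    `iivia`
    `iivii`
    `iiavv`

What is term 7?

Advancing 3 positions from iiavv through iiavv → iiava → iiavi reaches term 7.

iiaav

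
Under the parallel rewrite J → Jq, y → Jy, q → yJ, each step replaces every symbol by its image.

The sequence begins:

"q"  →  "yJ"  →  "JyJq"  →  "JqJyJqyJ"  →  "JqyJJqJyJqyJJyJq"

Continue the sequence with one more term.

φ(JqyJJqJyJqyJJyJq) expands symbol-by-symbol to Jq yJ Jy Jq Jq yJ Jq Jy Jq yJ Jy Jq Jq Jy Jq yJ; joining the 16 pieces gives the next term.

JqyJJyJqJqyJJqJyJqyJJyJqJqJyJqyJ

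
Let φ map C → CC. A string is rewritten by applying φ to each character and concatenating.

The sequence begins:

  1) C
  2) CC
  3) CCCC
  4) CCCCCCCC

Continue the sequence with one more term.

Apply φ to CCCCCCCC symbol by symbol: C→CC, C→CC, C→CC, C→CC, C→CC, C→CC, C→CC, C→CC; joined: CC CC CC CC CC CC CC CC.

CCCCCCCCCCCCCCCC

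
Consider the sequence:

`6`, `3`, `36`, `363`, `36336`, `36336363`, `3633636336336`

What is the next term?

Each term (from the third on) is the previous term followed by the one before it: term 3 = 3·6 = 36.
Continuing: 3633636336336 · 36336363 gives term 8.

363363633633636336363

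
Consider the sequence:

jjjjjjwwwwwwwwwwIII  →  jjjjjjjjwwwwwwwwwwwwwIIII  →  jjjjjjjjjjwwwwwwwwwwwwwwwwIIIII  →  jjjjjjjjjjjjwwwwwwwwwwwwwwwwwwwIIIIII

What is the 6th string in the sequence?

jjjjjjjjjjjjjjjjwwwwwwwwwwwwwwwwwwwwwwwwwIIIIIIII

Term n consists of 2n j's, followed by 3n+1 w's, followed by n I's, where the shown terms are n = 3, 4, 5, 6.
For term 6, n = 8, so the run lengths are 16, 25, 8.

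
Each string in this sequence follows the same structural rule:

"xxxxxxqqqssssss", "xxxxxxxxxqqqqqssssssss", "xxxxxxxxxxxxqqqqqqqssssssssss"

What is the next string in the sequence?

xxxxxxxxxxxxxxxqqqqqqqqqssssssssssss

The n-th term is 3n x's then 2n-1 q's then 2n+2 s's, where the shown terms are n = 2, 3, 4.
At n = 5 the blocks have lengths 15, 9, 12.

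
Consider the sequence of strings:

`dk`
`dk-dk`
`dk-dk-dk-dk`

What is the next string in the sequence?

Every step duplicates the string with '-' between the halves.
One more doubling of dk-dk-dk-dk gives the answer.

dk-dk-dk-dk-dk-dk-dk-dk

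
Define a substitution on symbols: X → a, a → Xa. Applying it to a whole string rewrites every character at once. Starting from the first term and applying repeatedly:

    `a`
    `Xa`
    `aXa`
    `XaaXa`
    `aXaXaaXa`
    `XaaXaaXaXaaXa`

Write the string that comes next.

aXaXaaXaXaaXaaXaXaaXa

φ(XaaXaaXaXaaXa) expands symbol-by-symbol to a Xa Xa a Xa Xa a Xa a Xa Xa a Xa; joining the 13 pieces gives the next term.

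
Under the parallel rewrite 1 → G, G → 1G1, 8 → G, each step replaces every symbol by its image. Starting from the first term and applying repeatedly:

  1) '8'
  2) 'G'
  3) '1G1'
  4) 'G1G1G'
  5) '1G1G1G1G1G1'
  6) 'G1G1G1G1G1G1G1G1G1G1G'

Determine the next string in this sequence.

Rewriting the 21 symbols of G1G1G1G1G1G1G1G1G1G1G one by one yields 1G1 G 1G1 G 1G1 G 1G1 G 1G1 G 1G1 G 1G1 G 1G1 G 1G1 G 1G1 G 1G1; concatenated:

1G1G1G1G1G1G1G1G1G1G1G1G1G1G1G1G1G1G1G1G1G1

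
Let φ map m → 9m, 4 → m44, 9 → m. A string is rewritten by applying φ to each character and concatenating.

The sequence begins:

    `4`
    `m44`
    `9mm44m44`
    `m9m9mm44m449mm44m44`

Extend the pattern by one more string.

Applying the rule to each of the 19 symbols of m9m9mm44m449mm44m44 gives the pieces 9m m 9m m 9m 9m m44 m44 9m m44 m44 m 9m 9m m44 m44 9m m44 m44, which concatenate to the answer.

9mm9mm9m9mm44m449mm44m44m9m9mm44m449mm44m44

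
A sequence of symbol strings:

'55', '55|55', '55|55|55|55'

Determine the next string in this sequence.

55|55|55|55|55|55|55|55

Every step duplicates the string with '|' between the halves.
One more doubling of 55|55|55|55 gives the answer.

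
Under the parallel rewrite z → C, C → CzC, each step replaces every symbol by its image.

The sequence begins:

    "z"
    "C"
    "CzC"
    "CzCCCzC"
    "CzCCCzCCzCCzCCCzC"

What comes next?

Replace each of the 17 characters of CzCCCzCCzCCzCCCzC in place — CzC C CzC CzC CzC C CzC CzC C CzC CzC C CzC CzC CzC C CzC — and concatenate.

CzCCCzCCzCCzCCCzCCzCCCzCCzCCCzCCzCCzCCCzC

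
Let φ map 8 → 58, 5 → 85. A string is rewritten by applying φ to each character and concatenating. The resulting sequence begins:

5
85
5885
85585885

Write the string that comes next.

Rewriting each symbol of 85585885: 8→58, 5→85, 5→85, 8→58, 5→85, 8→58, 8→58, 5→85, which concatenates to 58 85 85 58 85 58 58 85.

5885855885585885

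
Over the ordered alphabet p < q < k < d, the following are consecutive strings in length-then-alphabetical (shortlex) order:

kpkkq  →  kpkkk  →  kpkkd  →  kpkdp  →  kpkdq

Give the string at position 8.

kpdpp

Advancing 3 positions from kpkdq through kpkdq → kpkdk → kpkdd reaches term 8.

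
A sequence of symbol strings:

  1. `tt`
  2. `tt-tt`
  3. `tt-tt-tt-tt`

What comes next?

tt-tt-tt-tt-tt-tt-tt-tt

s(k+1) = s(k)·-·s(k) — each term doubles the last with '-' between the halves.
So the next term is two copies of tt-tt-tt-tt with '-' between the halves.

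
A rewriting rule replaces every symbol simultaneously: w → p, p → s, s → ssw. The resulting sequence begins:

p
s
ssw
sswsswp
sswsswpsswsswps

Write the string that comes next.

sswsswpsswsswpssswsswpsswsswpsssw

Replace each of the 15 characters of sswsswpsswsswps in place — ssw ssw p ssw ssw p s ssw ssw p ssw ssw p s ssw — and concatenate.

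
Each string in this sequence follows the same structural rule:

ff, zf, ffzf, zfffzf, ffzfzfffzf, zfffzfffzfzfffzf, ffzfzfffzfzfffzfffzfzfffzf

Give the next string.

zfffzfffzfzfffzfffzfzfffzfzfffzfffzfzfffzf

From term 3 onward, concatenate the second-to-last term with the last: ff·zf = ffzf, zf·ffzf = zfffzf, …
The next term joins zfffzfffzfzfffzf and ffzfzfffzfzfffzfffzfzfffzf.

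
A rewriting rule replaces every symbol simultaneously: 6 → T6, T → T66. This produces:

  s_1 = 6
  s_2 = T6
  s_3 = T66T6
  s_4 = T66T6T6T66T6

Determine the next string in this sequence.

T66T6T6T66T6T66T6T66T6T6T66T6

Rewriting each symbol of T66T6T6T66T6: T→T66, 6→T6, 6→T6, T→T66, 6→T6, T→T66, 6→T6, T→T66, 6→T6, 6→T6, T→T66, 6→T6, which concatenates to T66 T6 T6 T66 T6 T66 T6 T66 T6 T6 T66 T6.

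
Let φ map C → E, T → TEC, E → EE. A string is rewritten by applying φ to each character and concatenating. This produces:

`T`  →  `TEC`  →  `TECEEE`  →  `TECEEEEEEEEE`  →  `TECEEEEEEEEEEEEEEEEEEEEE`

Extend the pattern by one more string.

Applying the rule to each of the 24 symbols of TECEEEEEEEEEEEEEEEEEEEEE gives the pieces TEC EE E EE EE EE EE EE EE EE EE EE EE EE EE EE EE EE EE EE EE EE EE EE, which concatenate to the answer.

TECEEEEEEEEEEEEEEEEEEEEEEEEEEEEEEEEEEEEEEEEEEEEE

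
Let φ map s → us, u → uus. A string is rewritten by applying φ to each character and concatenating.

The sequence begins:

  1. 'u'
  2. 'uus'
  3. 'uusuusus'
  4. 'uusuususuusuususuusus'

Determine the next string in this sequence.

Rewriting the 21 symbols of uusuususuusuususuusus one by one yields uus uus us uus uus us uus us uus uus us uus uus us uus us uus uus us uus us; concatenated:

uusuususuusuususuususuusuususuusuususuususuusuususuusus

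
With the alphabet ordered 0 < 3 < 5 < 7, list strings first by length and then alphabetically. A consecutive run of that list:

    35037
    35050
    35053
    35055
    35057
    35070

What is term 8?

35075

Stepping forward 2 times from 35070: 35070 → 35073, then the target.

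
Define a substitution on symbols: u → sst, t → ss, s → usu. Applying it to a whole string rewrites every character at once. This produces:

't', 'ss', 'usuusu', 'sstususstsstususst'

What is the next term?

usuususssstususstusuusussusuususssstususstusuususs

φ(sstususstsstususst) expands symbol-by-symbol to usu usu ss sst usu sst usu usu ss usu usu ss sst usu sst usu usu ss; joining the 18 pieces gives the next term.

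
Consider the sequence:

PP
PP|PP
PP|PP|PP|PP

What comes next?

PP|PP|PP|PP|PP|PP|PP|PP

Each string is two copies of the previous one joined by '|'.
One more doubling of PP|PP|PP|PP gives the answer.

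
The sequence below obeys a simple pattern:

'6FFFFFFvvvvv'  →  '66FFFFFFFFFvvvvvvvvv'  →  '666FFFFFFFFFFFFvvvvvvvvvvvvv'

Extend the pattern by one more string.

Term n consists of n 6's, followed by 3n+3 F's, followed by 4n+1 v's (n = 1, 2, …).
At n = 4 the blocks have lengths 4, 15, 17.

6666FFFFFFFFFFFFFFFvvvvvvvvvvvvvvvvv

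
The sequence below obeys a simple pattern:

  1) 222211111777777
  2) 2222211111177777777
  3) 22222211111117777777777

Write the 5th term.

2222222211111111177777777777777

The n-th term is n+1 2's then n+2 1's then 2n 7's, where the shown terms are n = 3, 4, 5.
For term 5, n = 7, so the run lengths are 8, 9, 14.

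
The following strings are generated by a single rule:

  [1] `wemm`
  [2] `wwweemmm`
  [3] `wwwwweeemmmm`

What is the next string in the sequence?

Reading off run lengths: w runs 1, 3, 5; e runs 1, 2, 3; m runs 2, 3, 4 — each is linear in n (n = 1, 2, …).
At n = 4 the blocks have lengths 7, 4, 5.

wwwwwwweeeemmmmm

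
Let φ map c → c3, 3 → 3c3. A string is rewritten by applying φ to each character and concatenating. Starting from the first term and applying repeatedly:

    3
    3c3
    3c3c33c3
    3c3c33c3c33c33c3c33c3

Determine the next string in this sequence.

Applying the rule to each of the 21 symbols of 3c3c33c3c33c33c3c33c3 gives the pieces 3c3 c3 3c3 c3 3c3 3c3 c3 3c3 c3 3c3 3c3 c3 3c3 3c3 c3 3c3 c3 3c3 3c3 c3 3c3, which concatenate to the answer.

3c3c33c3c33c33c3c33c3c33c33c3c33c33c3c33c3c33c33c3c33c3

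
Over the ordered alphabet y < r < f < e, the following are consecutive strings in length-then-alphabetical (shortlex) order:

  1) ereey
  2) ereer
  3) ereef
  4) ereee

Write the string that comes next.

The successor of ereee increments the rightmost position that isn't already e and resets every position after it to y.

efyyy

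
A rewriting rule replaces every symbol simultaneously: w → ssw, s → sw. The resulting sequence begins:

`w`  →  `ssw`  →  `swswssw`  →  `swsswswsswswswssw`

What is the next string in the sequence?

φ(swsswswsswswswssw) expands symbol-by-symbol to sw ssw sw sw ssw sw ssw sw sw ssw sw ssw sw ssw sw sw ssw; joining the 17 pieces gives the next term.

swsswswswsswswsswswswsswswsswswsswswswssw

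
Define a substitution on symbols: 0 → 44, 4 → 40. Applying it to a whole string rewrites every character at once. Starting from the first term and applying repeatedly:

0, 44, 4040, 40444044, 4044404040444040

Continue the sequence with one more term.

Rewriting the 16 symbols of 4044404040444040 one by one yields 40 44 40 40 40 44 40 44 40 44 40 40 40 44 40 44; concatenated:

40444040404440444044404040444044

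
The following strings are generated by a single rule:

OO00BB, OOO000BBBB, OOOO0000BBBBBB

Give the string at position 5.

OOOOOO000000BBBBBBBBBB

Term n consists of n+1 O's, followed by n+1 0's, followed by 2n B's (n = 1, 2, …).
For term 5, n = 5, so the run lengths are 6, 6, 10.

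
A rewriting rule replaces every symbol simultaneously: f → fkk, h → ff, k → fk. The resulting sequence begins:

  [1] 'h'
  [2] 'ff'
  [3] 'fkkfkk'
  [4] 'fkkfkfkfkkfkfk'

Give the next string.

Applying the rule to each of the 14 symbols of fkkfkfkfkkfkfk gives the pieces fkk fk fk fkk fk fkk fk fkk fk fk fkk fk fkk fk, which concatenate to the answer.

fkkfkfkfkkfkfkkfkfkkfkfkfkkfkfkkfk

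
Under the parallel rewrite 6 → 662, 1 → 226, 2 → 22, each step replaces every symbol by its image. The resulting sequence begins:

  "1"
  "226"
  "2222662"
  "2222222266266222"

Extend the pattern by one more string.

Rewriting the 16 symbols of 2222222266266222 one by one yields 22 22 22 22 22 22 22 22 662 662 22 662 662 22 22 22; concatenated:

222222222222222266266222662662222222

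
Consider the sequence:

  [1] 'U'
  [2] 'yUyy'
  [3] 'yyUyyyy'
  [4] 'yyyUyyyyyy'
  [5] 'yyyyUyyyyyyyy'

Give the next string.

Every step adds y to the front and yy to the end of the previous string.
So the next term is y·yyyyUyyyyyyyy·yy.

yyyyyUyyyyyyyyyy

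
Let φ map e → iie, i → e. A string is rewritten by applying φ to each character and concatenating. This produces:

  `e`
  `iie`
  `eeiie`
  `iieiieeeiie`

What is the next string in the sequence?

Rewriting each symbol of iieiieeeiie: i→e, i→e, e→iie, i→e, i→e, e→iie, e→iie, e→iie, i→e, i→e, e→iie, which concatenates to e e iie e e iie iie iie e e iie.

eeiieeeiieiieiieeeiie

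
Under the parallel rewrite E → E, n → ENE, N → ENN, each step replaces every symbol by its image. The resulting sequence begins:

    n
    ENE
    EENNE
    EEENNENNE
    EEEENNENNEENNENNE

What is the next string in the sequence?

φ(EEEENNENNEENNENNE) expands symbol-by-symbol to E E E E ENN ENN E ENN ENN E E ENN ENN E ENN ENN E; joining the 17 pieces gives the next term.

EEEEENNENNEENNENNEEENNENNEENNENNE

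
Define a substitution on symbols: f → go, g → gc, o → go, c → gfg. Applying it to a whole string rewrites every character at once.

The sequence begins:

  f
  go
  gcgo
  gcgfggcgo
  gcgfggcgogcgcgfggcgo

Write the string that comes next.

gcgfggcgogcgcgfggcgogcgfggcgfggcgogcgcgfggcgo

Replace each of the 20 characters of gcgfggcgogcgcgfggcgo in place — gc gfg gc go gc gc gfg gc go gc gfg gc gfg gc go gc gc gfg gc go — and concatenate.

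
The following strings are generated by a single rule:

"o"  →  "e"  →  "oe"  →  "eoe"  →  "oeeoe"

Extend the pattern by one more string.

eoeoeeoe

Each term (from the third on) is the two preceding terms concatenated in order: term 3 = o·e = oe.
Continuing: eoe · oeeoe gives term 6.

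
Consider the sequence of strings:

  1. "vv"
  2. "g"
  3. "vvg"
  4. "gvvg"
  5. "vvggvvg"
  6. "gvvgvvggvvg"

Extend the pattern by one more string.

Each term (from the third on) is the two preceding terms concatenated in order: term 3 = vv·g = vvg.
So term 7 is vvggvvg·gvvgvvggvvg.

vvggvvggvvgvvggvvg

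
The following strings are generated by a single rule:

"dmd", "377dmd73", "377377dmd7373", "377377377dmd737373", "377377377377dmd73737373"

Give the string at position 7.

Each term wraps the previous one in 377 on the left and 73 on the right.
From 377377377377dmd73737373, 2 further steps: 377377377377dmd73737373 → 377377377377377dmd7373737373 → (answer).

377377377377377377dmd737373737373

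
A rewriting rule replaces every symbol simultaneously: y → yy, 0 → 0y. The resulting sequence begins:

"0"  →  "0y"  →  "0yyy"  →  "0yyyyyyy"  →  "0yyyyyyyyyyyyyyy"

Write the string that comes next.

0yyyyyyyyyyyyyyyyyyyyyyyyyyyyyyy

φ(0yyyyyyyyyyyyyyy) expands symbol-by-symbol to 0y yy yy yy yy yy yy yy yy yy yy yy yy yy yy yy; joining the 16 pieces gives the next term.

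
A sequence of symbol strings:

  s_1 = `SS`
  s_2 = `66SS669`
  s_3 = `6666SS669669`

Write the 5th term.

Every step adds 66 to the front and 669 to the end of the previous string.
From 6666SS669669, 2 further steps: 6666SS669669 → 666666SS669669669 → (answer).

66666666SS669669669669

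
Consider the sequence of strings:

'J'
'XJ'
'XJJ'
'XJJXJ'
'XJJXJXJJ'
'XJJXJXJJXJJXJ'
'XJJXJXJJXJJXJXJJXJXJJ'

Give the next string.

XJJXJXJJXJJXJXJJXJXJJXJJXJXJJXJJXJ

Each term (from the third on) is the previous term followed by the one before it: term 3 = XJ·J = XJJ.
Continuing: XJJXJXJJXJJXJXJJXJXJJ · XJJXJXJJXJJXJ gives term 8.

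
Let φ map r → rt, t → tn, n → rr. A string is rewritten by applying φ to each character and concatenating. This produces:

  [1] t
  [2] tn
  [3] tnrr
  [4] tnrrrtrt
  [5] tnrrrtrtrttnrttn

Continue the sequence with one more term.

tnrrrtrtrttnrttnrttntnrrrttntnrr

Replace each of the 16 characters of tnrrrtrtrttnrttn in place — tn rr rt rt rt tn rt tn rt tn tn rr rt tn tn rr — and concatenate.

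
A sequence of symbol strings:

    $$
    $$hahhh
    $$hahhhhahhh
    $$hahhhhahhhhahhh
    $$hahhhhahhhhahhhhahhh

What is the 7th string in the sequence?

The strings grow by a fixed suffix hahhh each time.
From $$hahhhhahhhhahhhhahhh, 2 further steps: $$hahhhhahhhhahhhhahhh → $$hahhhhahhhhahhhhahhhhahhh → (answer).

$$hahhhhahhhhahhhhahhhhahhhhahhh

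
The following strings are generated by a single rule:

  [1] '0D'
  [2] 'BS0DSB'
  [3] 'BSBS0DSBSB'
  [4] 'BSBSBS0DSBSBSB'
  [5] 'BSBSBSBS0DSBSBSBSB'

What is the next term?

BSBSBSBSBS0DSBSBSBSBSB

Each term wraps the previous one in BS on the left and SB on the right.
So the next term is BS·BSBSBSBS0DSBSBSBSB·SB.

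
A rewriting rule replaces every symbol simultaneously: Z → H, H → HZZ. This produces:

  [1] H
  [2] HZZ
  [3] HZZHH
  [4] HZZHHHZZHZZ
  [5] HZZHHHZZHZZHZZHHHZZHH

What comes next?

Applying the rule to each of the 21 symbols of HZZHHHZZHZZHZZHHHZZHH gives the pieces HZZ H H HZZ HZZ HZZ H H HZZ H H HZZ H H HZZ HZZ HZZ H H HZZ HZZ, which concatenate to the answer.

HZZHHHZZHZZHZZHHHZZHHHZZHHHZZHZZHZZHHHZZHZZ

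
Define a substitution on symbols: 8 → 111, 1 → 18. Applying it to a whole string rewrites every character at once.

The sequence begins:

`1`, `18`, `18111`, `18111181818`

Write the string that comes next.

18111181818181111811118111

Rewriting each symbol of 18111181818: 1→18, 8→111, 1→18, 1→18, 1→18, 1→18, 8→111, 1→18, 8→111, 1→18, 8→111, which concatenates to 18 111 18 18 18 18 111 18 111 18 111.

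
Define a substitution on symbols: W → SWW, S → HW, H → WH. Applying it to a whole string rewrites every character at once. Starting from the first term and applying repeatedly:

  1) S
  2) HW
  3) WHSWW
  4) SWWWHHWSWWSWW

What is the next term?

Rewriting the 13 symbols of SWWWHHWSWWSWW one by one yields HW SWW SWW SWW WH WH SWW HW SWW SWW HW SWW SWW; concatenated:

HWSWWSWWSWWWHWHSWWHWSWWSWWHWSWWSWW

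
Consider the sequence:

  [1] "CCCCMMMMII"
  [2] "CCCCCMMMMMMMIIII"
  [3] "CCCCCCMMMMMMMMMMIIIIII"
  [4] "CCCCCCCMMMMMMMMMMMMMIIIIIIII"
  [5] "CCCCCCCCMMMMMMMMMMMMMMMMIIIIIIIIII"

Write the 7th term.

The n-th term is n+3 C's then 3n+1 M's then 2n I's (n = 1, 2, …).
For term 7, n = 7, so the run lengths are 10, 22, 14.

CCCCCCCCCCMMMMMMMMMMMMMMMMMMMMMMIIIIIIIIIIIIII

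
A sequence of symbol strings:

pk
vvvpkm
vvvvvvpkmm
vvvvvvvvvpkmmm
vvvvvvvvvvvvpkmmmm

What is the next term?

vvvvvvvvvvvvvvvpkmmmmm

s(k+1) = vvv·s(k)·m, so each term gains vvv as a prefix and m as a suffix.
So the next term is vvv·vvvvvvvvvvvvpkmmmm·m.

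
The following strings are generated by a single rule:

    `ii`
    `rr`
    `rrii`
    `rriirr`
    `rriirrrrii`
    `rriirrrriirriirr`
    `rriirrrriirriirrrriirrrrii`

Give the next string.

Each term (from the third on) is the previous term followed by the one before it: term 3 = rr·ii = rrii.
Continuing: rriirrrriirriirrrriirrrrii · rriirrrriirriirr gives term 8.

rriirrrriirriirrrriirrrriirriirrrriirriirr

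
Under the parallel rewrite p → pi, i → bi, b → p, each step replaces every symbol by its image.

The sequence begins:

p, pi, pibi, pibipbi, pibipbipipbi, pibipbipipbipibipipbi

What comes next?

pibipbipipbipibipipbipibipbipibipipbi

Replace each of the 21 characters of pibipbipipbipibipipbi in place — pi bi p bi pi p bi pi bi pi p bi pi bi p bi pi bi pi p bi — and concatenate.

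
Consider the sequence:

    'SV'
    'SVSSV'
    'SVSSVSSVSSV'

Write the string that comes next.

s(k+1) = s(k)·S·s(k) — each term doubles the last with 'S' between the halves.
Doubling SVSSVSSVSSV with 'S' between the halves:

SVSSVSSVSSVSSVSSVSSVSSV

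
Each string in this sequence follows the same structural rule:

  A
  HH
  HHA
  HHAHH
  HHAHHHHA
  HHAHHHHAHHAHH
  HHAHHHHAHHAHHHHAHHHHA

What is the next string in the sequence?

Each term (from the third on) is the previous term followed by the one before it: term 3 = HH·A = HHA.
Continuing: HHAHHHHAHHAHHHHAHHHHA · HHAHHHHAHHAHH gives term 8.

HHAHHHHAHHAHHHHAHHHHAHHAHHHHAHHAHH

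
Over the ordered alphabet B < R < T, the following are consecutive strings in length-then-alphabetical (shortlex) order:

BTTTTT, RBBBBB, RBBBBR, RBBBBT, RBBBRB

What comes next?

The successor of RBBBRB increments the rightmost position that isn't already T and resets every position after it to B.

RBBBRR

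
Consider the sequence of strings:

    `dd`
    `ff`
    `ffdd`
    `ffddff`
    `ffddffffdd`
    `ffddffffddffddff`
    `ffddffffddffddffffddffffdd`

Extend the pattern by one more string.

This is a Fibonacci-style word recurrence s(k) = s(k−1)·s(k−2): e.g. ff·dd = ffdd.
The next term joins ffddffffddffddffffddffffdd and ffddffffddffddff.

ffddffffddffddffffddffffddffddffffddffddff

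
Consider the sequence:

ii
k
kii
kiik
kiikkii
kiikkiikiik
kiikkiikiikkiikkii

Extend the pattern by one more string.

kiikkiikiikkiikkiikiikkiikiik

This is a Fibonacci-style word recurrence s(k) = s(k−1)·s(k−2): e.g. k·ii = kii.
Continuing: kiikkiikiikkiikkii · kiikkiikiik gives term 8.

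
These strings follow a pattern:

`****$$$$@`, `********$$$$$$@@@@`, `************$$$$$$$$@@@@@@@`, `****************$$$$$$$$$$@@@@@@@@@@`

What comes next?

********************$$$$$$$$$$$$@@@@@@@@@@@@@

Term n consists of 4n *'s, followed by 2n+2 $'s, followed by 3n-2 @'s (n = 1, 2, …).
At n = 5 the blocks have lengths 20, 12, 13.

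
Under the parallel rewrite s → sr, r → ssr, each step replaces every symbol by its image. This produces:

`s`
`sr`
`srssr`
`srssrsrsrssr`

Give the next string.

srssrsrsrssrsrssrsrssrsrsrssr

Expanding srssrsrsrssr: s→sr, r→ssr, s→sr, s→sr, r→ssr, s→sr, r→ssr, s→sr, r→ssr, s→sr, s→sr, r→ssr. Concatenated: sr ssr sr sr ssr sr ssr sr ssr sr sr ssr.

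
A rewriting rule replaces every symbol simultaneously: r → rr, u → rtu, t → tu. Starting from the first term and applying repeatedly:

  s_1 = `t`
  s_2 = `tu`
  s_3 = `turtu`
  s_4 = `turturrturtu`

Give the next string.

turturrturturrrrturturrturtu

Expanding turturrturtu: t→tu, u→rtu, r→rr, t→tu, u→rtu, r→rr, r→rr, t→tu, u→rtu, r→rr, t→tu, u→rtu. Concatenated: tu rtu rr tu rtu rr rr tu rtu rr tu rtu.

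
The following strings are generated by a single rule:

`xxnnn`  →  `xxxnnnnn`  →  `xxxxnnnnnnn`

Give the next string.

Reading off run lengths: x runs 2, 3, 4; n runs 3, 5, 7 — each is linear in n, where the shown terms are n = 2, 3, 4.
At n = 5 the blocks have lengths 5, 9.

xxxxxnnnnnnnnn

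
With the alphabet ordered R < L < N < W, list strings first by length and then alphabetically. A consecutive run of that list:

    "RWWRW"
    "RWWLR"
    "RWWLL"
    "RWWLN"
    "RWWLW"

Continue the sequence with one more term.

The successor of RWWLW increments the rightmost position that isn't already W and resets every position after it to R.

RWWNR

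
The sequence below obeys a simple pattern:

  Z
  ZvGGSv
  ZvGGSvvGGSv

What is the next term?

The strings grow by a fixed suffix vGGSv each time.
So the next term is ZvGGSvvGGSv·vGGSv.

ZvGGSvvGGSvvGGSv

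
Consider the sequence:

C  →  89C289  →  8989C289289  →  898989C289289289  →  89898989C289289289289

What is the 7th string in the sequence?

898989898989C289289289289289289

s(k+1) = 89·s(k)·289, so each term gains 89 as a prefix and 289 as a suffix.
From 89898989C289289289289, 2 further steps: 89898989C289289289289 → 8989898989C289289289289289 → (answer).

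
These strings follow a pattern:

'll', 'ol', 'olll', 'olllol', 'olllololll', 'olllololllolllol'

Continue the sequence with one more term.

This is a Fibonacci-style word recurrence s(k) = s(k−1)·s(k−2): e.g. ol·ll = olll.
So term 7 is olllololllolllol·olllololll.

olllololllolllololllololll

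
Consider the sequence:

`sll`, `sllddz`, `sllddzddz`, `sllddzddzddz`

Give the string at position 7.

sllddzddzddzddzddzddz

Each term is the previous one with ddz appended.
From sllddzddzddz, 3 further steps: sllddzddzddz → sllddzddzddzddz → sllddzddzddzddzddz → (answer).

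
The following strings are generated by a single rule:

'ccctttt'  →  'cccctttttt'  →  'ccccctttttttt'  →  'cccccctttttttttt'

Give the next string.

ccccccctttttttttttt

The n-th term is n+1 c's then 2n t's, where the shown terms are n = 2, 3, 4, 5.
Setting n = 6 gives 7, 12 characters in each block.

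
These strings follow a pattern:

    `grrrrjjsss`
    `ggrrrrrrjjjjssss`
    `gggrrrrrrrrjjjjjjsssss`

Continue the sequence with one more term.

ggggrrrrrrrrrrjjjjjjjjssssss

Reading off run lengths: g runs 1, 2, 3; r runs 4, 6, 8; j runs 2, 4, 6; s runs 3, 4, 5 — each is linear in n (n = 1, 2, …).
For the next term, n = 4, so the run lengths are 4, 10, 8, 6.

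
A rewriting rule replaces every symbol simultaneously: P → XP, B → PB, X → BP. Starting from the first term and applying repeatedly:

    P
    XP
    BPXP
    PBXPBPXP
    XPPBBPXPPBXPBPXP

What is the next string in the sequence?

BPXPXPPBPBXPBPXPXPPBBPXPPBXPBPXP

Applying the rule to each of the 16 symbols of XPPBBPXPPBXPBPXP gives the pieces BP XP XP PB PB XP BP XP XP PB BP XP PB XP BP XP, which concatenate to the answer.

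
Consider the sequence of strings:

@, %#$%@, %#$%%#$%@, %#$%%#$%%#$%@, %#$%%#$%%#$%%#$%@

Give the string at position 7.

%#$%%#$%%#$%%#$%%#$%%#$%@

Each term is the previous one with %#$% prepended.
From %#$%%#$%%#$%%#$%@, 2 further steps: %#$%%#$%%#$%%#$%@ → %#$%%#$%%#$%%#$%%#$%@ → (answer).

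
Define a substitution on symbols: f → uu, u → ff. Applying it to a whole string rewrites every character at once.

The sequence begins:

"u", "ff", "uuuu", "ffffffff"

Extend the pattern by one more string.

Rewriting each symbol of ffffffff: f→uu, f→uu, f→uu, f→uu, f→uu, f→uu, f→uu, f→uu, which concatenates to uu uu uu uu uu uu uu uu.

uuuuuuuuuuuuuuuu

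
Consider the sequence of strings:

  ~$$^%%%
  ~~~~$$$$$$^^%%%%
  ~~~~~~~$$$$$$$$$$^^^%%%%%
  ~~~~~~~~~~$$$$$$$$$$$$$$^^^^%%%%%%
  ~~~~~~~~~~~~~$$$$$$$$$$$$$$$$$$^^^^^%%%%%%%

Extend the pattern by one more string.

~~~~~~~~~~~~~~~~$$$$$$$$$$$$$$$$$$$$$$^^^^^^%%%%%%%%

Reading off run lengths: ~ runs 1, 4, 7, 10, 13; $ runs 2, 6, 10, 14, 18; ^ runs 1, 2, 3, 4, 5; % runs 3, 4, 5, 6, 7 — each is linear in n (n = 1, 2, …).
For the next term, n = 6, so the run lengths are 16, 22, 6, 8.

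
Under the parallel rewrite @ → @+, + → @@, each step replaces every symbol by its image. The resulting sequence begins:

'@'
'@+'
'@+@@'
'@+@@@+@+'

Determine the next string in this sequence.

@+@@@+@+@+@@@+@@

Expanding @+@@@+@+: @→@+, +→@@, @→@+, @→@+, @→@+, +→@@, @→@+, +→@@. Concatenated: @+ @@ @+ @+ @+ @@ @+ @@.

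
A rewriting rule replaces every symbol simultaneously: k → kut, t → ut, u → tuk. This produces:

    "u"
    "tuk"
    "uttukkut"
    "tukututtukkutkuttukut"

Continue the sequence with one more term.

Replace each of the 21 characters of tukututtukkutkuttukut in place — ut tuk kut tuk ut tuk ut ut tuk kut kut tuk ut kut tuk ut ut tuk kut tuk ut — and concatenate.

uttukkuttukuttukututtukkutkuttukutkuttukututtukkuttukut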